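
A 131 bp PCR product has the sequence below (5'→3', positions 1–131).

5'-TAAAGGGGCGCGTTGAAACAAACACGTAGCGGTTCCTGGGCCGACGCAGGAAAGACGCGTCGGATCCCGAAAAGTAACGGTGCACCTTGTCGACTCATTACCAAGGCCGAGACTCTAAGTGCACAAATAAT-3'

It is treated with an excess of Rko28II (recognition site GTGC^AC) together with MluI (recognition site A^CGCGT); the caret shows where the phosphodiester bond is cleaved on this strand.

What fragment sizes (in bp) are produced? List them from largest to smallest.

55, 39, 28, 9 bp

Rko28II sites (GTGCAC) start at positions 80, 119.
Rko28II cuts after base 4 of each site, so after positions 83, 122.
The MluI site (ACGCGT) starts at position 55.
MluI cuts after the first base of each site, so after position 55.
Combined cut positions: 55, 83, 122.
Linear molecule, 3 cuts → 4 fragments:
  1–55 → 55 bp
  56–83 → 28 bp
  84–122 → 39 bp
  123–131 → 9 bp
Sorted largest to smallest: 55, 39, 28, 9 bp.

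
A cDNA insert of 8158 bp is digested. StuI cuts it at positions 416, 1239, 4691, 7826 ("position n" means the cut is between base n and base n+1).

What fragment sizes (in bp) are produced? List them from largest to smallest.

3452, 3135, 823, 416, 332 bp

Linear molecule, 4 cuts → 5 fragments:
  416 − 0 = 416 bp
  1239 − 416 = 823 bp
  4691 − 1239 = 3452 bp
  7826 − 4691 = 3135 bp
  8158 − 7826 = 332 bp
Sorted largest to smallest: 3452, 3135, 823, 416, 332 bp.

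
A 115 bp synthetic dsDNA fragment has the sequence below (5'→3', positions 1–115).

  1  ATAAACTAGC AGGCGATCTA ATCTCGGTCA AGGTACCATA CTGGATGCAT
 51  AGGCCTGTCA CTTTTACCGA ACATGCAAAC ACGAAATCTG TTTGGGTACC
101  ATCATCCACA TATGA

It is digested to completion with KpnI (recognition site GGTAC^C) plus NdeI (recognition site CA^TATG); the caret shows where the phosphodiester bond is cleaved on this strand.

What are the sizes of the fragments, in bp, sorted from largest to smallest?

63, 36, 11, 5 bp

KpnI sites (GGTACC) start at positions 32, 95.
KpnI cuts after base 5 of each site (before the last base), so after positions 36, 99.
The NdeI site (CATATG) starts at position 109.
NdeI cuts after base 2 of each site, so after position 110.
Combined cut positions: 36, 99, 110.
Linear molecule, 3 cuts → 4 fragments:
  1–36 → 36 bp
  37–99 → 63 bp
  100–110 → 11 bp
  111–115 → 5 bp
Sorted largest to smallest: 63, 36, 11, 5 bp.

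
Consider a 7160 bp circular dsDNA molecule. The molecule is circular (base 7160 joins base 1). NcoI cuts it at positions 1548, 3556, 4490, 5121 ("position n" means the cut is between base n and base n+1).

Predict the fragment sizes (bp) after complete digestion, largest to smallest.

Circular molecule, 4 cuts → 4 fragments:
  3556 − 1548 = 2008 bp
  4490 − 3556 = 934 bp
  5121 − 4490 = 631 bp
  wrap: 7160 − 5121 + 1548 = 3587 bp
Sorted largest to smallest: 3587, 2008, 934, 631 bp.

3587, 2008, 934, 631 bp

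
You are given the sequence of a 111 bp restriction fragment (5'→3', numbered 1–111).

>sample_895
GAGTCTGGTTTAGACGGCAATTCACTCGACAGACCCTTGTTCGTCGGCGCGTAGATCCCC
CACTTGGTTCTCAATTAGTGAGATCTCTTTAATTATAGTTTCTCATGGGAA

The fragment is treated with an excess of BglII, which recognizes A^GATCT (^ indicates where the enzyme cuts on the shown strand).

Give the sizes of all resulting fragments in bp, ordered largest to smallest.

The BglII site (AGATCT) starts at position 81.
BglII cuts after the first base of each site, so after position 81.
Linear molecule, 1 cut → 2 fragments:
  1–81 → 81 bp
  82–111 → 30 bp
Sorted largest to smallest: 81, 30 bp.

81, 30 bp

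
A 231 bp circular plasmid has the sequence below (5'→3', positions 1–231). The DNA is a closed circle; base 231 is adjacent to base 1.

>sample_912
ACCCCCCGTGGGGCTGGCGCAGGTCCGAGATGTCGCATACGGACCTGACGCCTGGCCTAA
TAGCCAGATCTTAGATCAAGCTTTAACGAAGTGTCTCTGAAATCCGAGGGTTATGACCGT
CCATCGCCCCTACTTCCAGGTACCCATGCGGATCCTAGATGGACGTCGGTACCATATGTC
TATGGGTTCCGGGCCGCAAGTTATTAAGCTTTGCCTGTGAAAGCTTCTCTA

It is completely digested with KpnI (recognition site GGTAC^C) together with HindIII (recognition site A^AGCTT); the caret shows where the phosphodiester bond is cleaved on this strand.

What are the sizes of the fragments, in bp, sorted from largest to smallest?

88, 65, 34, 29, 15 bp

KpnI sites (GGTACC) start at positions 139, 168.
KpnI cuts after base 5 of each site (before the last base), so after positions 143, 172.
HindIII sites (AAGCTT) start at positions 78, 206, 221.
HindIII cuts after the first base of each site, so after positions 78, 206, 221.
Combined cut positions: 78, 143, 172, 206, 221.
Circular molecule, 5 cuts → 5 fragments:
  79–143 → 65 bp
  144–172 → 29 bp
  173–206 → 34 bp
  207–221 → 15 bp
  222–231 then 1–78 → 10 + 78 = 88 bp
Sorted largest to smallest: 88, 65, 34, 29, 15 bp.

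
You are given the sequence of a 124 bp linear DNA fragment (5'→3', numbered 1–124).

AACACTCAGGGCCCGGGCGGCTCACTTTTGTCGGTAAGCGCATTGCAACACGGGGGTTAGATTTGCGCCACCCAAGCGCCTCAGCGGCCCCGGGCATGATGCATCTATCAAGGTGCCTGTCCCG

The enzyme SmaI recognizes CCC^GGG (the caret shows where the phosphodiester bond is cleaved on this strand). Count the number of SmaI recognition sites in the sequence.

CCCGGG occurs starting at positions 12, 89.
SmaI cuts at 2 sites.

2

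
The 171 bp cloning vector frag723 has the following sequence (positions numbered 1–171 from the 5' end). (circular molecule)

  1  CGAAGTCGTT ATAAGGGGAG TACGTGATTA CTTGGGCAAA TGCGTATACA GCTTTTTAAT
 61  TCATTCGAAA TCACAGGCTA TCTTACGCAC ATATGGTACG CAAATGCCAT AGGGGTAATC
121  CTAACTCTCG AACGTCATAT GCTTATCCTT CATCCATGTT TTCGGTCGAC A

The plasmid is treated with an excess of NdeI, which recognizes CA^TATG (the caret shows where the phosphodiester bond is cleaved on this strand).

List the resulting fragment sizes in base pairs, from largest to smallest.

NdeI sites (CATATG) start at positions 90, 136.
NdeI cuts after base 2 of each site, so after positions 91, 137.
Circular molecule, 2 cuts → 2 fragments:
  92–137 → 46 bp
  138–171 then 1–91 → 34 + 91 = 125 bp
Sorted largest to smallest: 125, 46 bp.

125, 46 bp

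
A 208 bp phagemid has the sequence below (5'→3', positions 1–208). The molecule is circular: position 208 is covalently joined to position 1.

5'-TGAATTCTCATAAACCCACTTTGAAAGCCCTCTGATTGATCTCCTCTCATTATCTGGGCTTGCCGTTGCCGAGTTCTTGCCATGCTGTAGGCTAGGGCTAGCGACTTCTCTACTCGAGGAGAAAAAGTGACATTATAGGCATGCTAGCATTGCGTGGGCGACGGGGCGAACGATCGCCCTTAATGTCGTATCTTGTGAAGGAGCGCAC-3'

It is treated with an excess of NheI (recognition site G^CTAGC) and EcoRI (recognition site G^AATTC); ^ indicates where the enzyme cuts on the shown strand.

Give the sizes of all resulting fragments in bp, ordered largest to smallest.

NheI sites (GCTAGC) start at positions 97, 143.
NheI cuts after the first base of each site, so after positions 97, 143.
The EcoRI site (GAATTC) starts at position 2.
EcoRI cuts after the first base of each site, so after position 2.
Combined cut positions: 2, 97, 143.
Circular molecule, 3 cuts → 3 fragments:
  3–97 → 95 bp
  98–143 → 46 bp
  144–208 then 1–2 → 65 + 2 = 67 bp
Sorted largest to smallest: 95, 67, 46 bp.

95, 67, 46 bp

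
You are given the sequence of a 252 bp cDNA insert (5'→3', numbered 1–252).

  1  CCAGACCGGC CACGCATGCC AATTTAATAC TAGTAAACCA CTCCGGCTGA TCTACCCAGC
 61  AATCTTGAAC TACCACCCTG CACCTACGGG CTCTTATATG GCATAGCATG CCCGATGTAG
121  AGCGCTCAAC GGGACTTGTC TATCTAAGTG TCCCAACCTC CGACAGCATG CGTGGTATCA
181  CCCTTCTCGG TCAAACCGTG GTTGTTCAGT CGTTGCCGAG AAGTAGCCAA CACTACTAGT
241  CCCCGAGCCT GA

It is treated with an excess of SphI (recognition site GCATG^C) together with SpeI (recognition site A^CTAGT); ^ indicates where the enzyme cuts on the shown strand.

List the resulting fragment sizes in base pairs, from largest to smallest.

81, 65, 60, 18, 17, 11 bp

SphI sites (GCATGC) start at positions 14, 106, 166.
SphI cuts after base 5 of each site (before the last base), so after positions 18, 110, 170.
SpeI sites (ACTAGT) start at positions 29, 235.
SpeI cuts after the first base of each site, so after positions 29, 235.
Combined cut positions: 18, 29, 110, 170, 235.
Linear molecule, 5 cuts → 6 fragments:
  1–18 → 18 bp
  19–29 → 11 bp
  30–110 → 81 bp
  111–170 → 60 bp
  171–235 → 65 bp
  236–252 → 17 bp
Sorted largest to smallest: 81, 65, 60, 18, 17, 11 bp.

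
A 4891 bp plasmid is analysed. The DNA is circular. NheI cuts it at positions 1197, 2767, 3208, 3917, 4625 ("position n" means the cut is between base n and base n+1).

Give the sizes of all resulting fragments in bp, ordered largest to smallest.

Circular molecule, 5 cuts → 5 fragments:
  2767 − 1197 = 1570 bp
  3208 − 2767 = 441 bp
  3917 − 3208 = 709 bp
  4625 − 3917 = 708 bp
  wrap: 4891 − 4625 + 1197 = 1463 bp
Sorted largest to smallest: 1570, 1463, 709, 708, 441 bp.

1570, 1463, 709, 708, 441 bp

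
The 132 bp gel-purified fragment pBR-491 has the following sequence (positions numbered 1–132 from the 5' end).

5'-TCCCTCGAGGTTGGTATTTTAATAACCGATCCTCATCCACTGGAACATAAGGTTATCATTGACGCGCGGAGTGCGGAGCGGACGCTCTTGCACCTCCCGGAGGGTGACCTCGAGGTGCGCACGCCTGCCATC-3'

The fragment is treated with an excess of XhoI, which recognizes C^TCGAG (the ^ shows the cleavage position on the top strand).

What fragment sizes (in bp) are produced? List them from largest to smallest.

105, 23, 4 bp

XhoI sites (CTCGAG) start at positions 4, 109.
XhoI cuts after the first base of each site, so after positions 4, 109.
Linear molecule, 2 cuts → 3 fragments:
  1–4 → 4 bp
  5–109 → 105 bp
  110–132 → 23 bp
Sorted largest to smallest: 105, 23, 4 bp.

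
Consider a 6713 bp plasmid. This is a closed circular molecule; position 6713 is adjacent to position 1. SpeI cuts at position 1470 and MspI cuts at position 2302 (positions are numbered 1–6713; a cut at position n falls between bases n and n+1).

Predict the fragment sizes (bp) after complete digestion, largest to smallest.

5881, 832 bp

Combined cut positions (sorted): 1470, 2302.
Circular molecule, 2 cuts → 2 fragments:
  2302 − 1470 = 832 bp
  wrap: 6713 − 2302 + 1470 = 5881 bp
Sorted largest to smallest: 5881, 832 bp.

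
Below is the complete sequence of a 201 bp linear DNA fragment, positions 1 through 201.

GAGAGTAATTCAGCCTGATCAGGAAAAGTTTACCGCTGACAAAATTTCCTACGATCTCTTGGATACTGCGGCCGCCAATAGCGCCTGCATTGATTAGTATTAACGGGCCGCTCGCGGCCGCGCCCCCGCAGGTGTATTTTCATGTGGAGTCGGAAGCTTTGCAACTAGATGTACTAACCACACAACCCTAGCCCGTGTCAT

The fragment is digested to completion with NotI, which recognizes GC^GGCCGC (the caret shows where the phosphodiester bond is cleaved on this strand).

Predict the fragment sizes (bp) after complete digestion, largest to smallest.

86, 69, 46 bp

NotI sites (GCGGCCGC) start at positions 68, 114.
NotI cuts after base 2 of each site, so after positions 69, 115.
Linear molecule, 2 cuts → 3 fragments:
  1–69 → 69 bp
  70–115 → 46 bp
  116–201 → 86 bp
Sorted largest to smallest: 86, 69, 46 bp.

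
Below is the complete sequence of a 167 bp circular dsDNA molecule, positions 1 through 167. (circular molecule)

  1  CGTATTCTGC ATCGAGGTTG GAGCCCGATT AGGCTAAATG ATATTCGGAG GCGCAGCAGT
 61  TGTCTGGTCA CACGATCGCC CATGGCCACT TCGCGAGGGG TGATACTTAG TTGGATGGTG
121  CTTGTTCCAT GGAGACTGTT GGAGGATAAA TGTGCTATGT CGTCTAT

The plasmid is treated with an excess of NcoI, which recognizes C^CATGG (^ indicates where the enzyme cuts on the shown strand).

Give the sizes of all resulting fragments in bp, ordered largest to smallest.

120, 47 bp

NcoI sites (CCATGG) start at positions 80, 127.
NcoI cuts after the first base of each site, so after positions 80, 127.
Circular molecule, 2 cuts → 2 fragments:
  81–127 → 47 bp
  128–167 then 1–80 → 40 + 80 = 120 bp
Sorted largest to smallest: 120, 47 bp.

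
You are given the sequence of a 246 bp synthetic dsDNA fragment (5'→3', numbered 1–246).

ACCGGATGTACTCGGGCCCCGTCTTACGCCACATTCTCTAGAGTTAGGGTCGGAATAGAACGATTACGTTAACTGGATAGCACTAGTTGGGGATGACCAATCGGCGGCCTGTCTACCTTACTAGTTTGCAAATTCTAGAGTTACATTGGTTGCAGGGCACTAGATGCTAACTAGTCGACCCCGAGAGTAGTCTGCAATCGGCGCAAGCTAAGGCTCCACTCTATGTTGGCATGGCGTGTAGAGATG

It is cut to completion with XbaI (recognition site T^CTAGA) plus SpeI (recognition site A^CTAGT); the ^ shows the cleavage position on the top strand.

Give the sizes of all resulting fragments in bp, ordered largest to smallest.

76, 45, 38, 37, 36, 14 bp

XbaI sites (TCTAGA) start at positions 37, 134.
XbaI cuts after the first base of each site, so after positions 37, 134.
SpeI sites (ACTAGT) start at positions 82, 120, 170.
SpeI cuts after the first base of each site, so after positions 82, 120, 170.
Combined cut positions: 37, 82, 120, 134, 170.
Linear molecule, 5 cuts → 6 fragments:
  1–37 → 37 bp
  38–82 → 45 bp
  83–120 → 38 bp
  121–134 → 14 bp
  135–170 → 36 bp
  171–246 → 76 bp
Sorted largest to smallest: 76, 45, 38, 37, 36, 14 bp.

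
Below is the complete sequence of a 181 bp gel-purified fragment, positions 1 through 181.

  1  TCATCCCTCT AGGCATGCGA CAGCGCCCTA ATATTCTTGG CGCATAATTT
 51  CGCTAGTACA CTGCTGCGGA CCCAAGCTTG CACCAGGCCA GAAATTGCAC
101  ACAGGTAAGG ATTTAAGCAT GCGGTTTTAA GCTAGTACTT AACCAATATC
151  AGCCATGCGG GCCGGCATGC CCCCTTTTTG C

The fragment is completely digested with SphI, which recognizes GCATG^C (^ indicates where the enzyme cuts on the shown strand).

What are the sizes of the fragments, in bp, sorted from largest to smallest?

104, 48, 17, 12 bp

SphI sites (GCATGC) start at positions 13, 117, 165.
SphI cuts after base 5 of each site (before the last base), so after positions 17, 121, 169.
Linear molecule, 3 cuts → 4 fragments:
  1–17 → 17 bp
  18–121 → 104 bp
  122–169 → 48 bp
  170–181 → 12 bp
Sorted largest to smallest: 104, 48, 17, 12 bp.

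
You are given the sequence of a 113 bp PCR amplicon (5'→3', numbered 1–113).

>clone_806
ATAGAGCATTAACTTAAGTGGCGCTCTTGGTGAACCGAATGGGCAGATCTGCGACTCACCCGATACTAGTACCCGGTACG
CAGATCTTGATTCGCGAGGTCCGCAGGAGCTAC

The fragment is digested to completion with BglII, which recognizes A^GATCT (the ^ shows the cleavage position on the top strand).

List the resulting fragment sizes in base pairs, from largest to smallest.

45, 37, 31 bp

BglII sites (AGATCT) start at positions 45, 82.
BglII cuts after the first base of each site, so after positions 45, 82.
Linear molecule, 2 cuts → 3 fragments:
  1–45 → 45 bp
  46–82 → 37 bp
  83–113 → 31 bp
Sorted largest to smallest: 45, 37, 31 bp.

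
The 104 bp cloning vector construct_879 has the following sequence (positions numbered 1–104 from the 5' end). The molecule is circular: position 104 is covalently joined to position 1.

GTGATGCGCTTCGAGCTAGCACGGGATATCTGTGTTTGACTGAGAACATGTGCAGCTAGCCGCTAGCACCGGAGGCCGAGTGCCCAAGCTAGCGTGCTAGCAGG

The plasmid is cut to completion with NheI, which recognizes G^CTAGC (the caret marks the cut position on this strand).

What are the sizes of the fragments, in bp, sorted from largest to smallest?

40, 26, 23, 8, 7 bp

NheI sites (GCTAGC) start at positions 15, 55, 62, 88, 96.
NheI cuts after the first base of each site, so after positions 15, 55, 62, 88, 96.
Circular molecule, 5 cuts → 5 fragments:
  16–55 → 40 bp
  56–62 → 7 bp
  63–88 → 26 bp
  89–96 → 8 bp
  97–104 then 1–15 → 8 + 15 = 23 bp
Sorted largest to smallest: 40, 26, 23, 8, 7 bp.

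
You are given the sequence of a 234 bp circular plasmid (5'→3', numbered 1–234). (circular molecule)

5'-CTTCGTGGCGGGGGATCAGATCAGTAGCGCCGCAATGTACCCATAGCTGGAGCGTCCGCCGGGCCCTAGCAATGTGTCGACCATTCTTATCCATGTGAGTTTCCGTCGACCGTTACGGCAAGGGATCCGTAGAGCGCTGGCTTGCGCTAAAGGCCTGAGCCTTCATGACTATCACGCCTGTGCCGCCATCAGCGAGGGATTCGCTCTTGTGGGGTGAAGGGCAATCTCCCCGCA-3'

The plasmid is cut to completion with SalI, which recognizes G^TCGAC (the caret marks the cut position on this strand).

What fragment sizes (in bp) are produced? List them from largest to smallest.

SalI sites (GTCGAC) start at positions 76, 105.
SalI cuts after the first base of each site, so after positions 76, 105.
Circular molecule, 2 cuts → 2 fragments:
  77–105 → 29 bp
  106–234 then 1–76 → 129 + 76 = 205 bp
Sorted largest to smallest: 205, 29 bp.

205, 29 bp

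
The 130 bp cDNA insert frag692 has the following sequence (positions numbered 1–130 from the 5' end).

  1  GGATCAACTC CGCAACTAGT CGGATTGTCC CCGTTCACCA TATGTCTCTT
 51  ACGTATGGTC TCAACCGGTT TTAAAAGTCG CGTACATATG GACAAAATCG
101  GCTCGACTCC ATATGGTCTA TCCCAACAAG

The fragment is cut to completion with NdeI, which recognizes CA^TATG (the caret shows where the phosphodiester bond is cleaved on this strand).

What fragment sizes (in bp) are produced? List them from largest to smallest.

46, 40, 25, 19 bp

NdeI sites (CATATG) start at positions 39, 85, 110.
NdeI cuts after base 2 of each site, so after positions 40, 86, 111.
Linear molecule, 3 cuts → 4 fragments:
  1–40 → 40 bp
  41–86 → 46 bp
  87–111 → 25 bp
  112–130 → 19 bp
Sorted largest to smallest: 46, 40, 25, 19 bp.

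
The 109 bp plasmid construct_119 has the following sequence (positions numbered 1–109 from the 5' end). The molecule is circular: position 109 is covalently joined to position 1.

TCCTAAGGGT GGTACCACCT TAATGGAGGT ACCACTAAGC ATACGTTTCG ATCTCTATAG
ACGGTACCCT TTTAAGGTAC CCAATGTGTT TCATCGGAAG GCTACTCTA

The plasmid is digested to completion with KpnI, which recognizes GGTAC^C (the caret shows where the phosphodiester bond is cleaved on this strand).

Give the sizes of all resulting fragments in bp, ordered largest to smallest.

44, 35, 17, 13 bp

KpnI sites (GGTACC) start at positions 11, 28, 63, 76.
KpnI cuts after base 5 of each site (before the last base), so after positions 15, 32, 67, 80.
Circular molecule, 4 cuts → 4 fragments:
  16–32 → 17 bp
  33–67 → 35 bp
  68–80 → 13 bp
  81–109 then 1–15 → 29 + 15 = 44 bp
Sorted largest to smallest: 44, 35, 17, 13 bp.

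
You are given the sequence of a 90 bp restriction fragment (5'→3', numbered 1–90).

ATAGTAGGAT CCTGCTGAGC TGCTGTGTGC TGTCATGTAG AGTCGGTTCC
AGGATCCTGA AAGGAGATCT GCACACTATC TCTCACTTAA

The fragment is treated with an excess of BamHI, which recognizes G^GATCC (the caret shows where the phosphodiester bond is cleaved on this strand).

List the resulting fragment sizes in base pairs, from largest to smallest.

45, 38, 7 bp

BamHI sites (GGATCC) start at positions 7, 52.
BamHI cuts after the first base of each site, so after positions 7, 52.
Linear molecule, 2 cuts → 3 fragments:
  1–7 → 7 bp
  8–52 → 45 bp
  53–90 → 38 bp
Sorted largest to smallest: 45, 38, 7 bp.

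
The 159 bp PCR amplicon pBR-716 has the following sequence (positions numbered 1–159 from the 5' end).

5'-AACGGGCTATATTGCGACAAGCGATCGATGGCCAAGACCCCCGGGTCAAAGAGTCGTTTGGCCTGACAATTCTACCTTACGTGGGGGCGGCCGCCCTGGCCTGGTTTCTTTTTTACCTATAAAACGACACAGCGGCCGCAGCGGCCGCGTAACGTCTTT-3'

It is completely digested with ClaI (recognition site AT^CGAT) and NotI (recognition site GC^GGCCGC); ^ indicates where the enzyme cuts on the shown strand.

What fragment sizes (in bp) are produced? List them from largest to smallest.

63, 45, 25, 17, 9 bp

The ClaI site (ATCGAT) starts at position 24.
ClaI cuts after base 2 of each site, so after position 25.
NotI sites (GCGGCCGC) start at positions 87, 132, 141.
NotI cuts after base 2 of each site, so after positions 88, 133, 142.
Combined cut positions: 25, 88, 133, 142.
Linear molecule, 4 cuts → 5 fragments:
  1–25 → 25 bp
  26–88 → 63 bp
  89–133 → 45 bp
  134–142 → 9 bp
  143–159 → 17 bp
Sorted largest to smallest: 63, 45, 25, 17, 9 bp.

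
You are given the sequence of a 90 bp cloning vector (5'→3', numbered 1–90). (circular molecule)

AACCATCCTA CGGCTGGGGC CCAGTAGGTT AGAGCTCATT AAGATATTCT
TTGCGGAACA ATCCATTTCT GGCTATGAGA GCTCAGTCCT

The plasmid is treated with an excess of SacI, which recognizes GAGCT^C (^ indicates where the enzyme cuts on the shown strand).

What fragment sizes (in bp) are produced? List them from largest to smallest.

SacI sites (GAGCTC) start at positions 32, 79.
SacI cuts after base 5 of each site (before the last base), so after positions 36, 83.
Circular molecule, 2 cuts → 2 fragments:
  37–83 → 47 bp
  84–90 then 1–36 → 7 + 36 = 43 bp
Sorted largest to smallest: 47, 43 bp.

47, 43 bp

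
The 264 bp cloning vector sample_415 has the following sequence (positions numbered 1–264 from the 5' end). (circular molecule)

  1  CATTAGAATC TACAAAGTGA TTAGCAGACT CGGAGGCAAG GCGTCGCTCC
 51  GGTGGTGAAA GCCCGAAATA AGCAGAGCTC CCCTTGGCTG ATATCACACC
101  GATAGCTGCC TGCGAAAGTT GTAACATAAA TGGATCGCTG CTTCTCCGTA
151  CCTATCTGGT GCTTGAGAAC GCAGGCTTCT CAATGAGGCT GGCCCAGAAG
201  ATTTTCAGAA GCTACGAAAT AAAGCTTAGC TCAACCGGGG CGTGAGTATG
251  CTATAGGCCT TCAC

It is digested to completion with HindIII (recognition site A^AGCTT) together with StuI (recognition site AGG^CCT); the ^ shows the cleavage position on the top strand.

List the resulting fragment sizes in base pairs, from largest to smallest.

229, 35 bp

The HindIII site (AAGCTT) starts at position 222.
HindIII cuts after the first base of each site, so after position 222.
The StuI site (AGGCCT) starts at position 255.
StuI cuts after base 3 of each site, so after position 257.
Combined cut positions: 222, 257.
Circular molecule, 2 cuts → 2 fragments:
  223–257 → 35 bp
  258–264 then 1–222 → 7 + 222 = 229 bp
Sorted largest to smallest: 229, 35 bp.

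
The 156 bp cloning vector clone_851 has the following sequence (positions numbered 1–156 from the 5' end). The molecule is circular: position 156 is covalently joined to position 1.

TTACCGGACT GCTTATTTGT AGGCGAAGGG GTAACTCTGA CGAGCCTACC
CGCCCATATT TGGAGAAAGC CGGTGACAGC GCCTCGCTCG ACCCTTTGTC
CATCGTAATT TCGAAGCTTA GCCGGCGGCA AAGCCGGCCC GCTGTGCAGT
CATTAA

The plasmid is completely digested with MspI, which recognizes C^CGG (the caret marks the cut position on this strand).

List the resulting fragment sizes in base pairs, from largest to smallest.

66, 52, 26, 12 bp

MspI sites (CCGG) start at positions 4, 70, 122, 134.
MspI cuts after the first base of each site, so after positions 4, 70, 122, 134.
Circular molecule, 4 cuts → 4 fragments:
  5–70 → 66 bp
  71–122 → 52 bp
  123–134 → 12 bp
  135–156 then 1–4 → 22 + 4 = 26 bp
Sorted largest to smallest: 66, 52, 26, 12 bp.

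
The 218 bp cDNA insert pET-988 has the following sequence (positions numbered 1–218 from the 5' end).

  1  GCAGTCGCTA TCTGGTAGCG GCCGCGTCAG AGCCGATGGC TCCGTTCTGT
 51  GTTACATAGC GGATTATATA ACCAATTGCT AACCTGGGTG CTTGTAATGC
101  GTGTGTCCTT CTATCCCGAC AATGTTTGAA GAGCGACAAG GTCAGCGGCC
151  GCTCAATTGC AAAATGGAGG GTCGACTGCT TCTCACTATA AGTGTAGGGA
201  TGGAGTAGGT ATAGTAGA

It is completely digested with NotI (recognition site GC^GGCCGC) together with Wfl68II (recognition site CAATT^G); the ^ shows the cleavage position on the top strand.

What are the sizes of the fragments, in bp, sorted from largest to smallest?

69, 60, 58, 19, 12 bp

NotI sites (GCGGCCGC) start at positions 18, 145.
NotI cuts after base 2 of each site, so after positions 19, 146.
Wfl68II sites (CAATTG) start at positions 73, 154.
Wfl68II cuts after base 5 of each site (before the last base), so after positions 77, 158.
Combined cut positions: 19, 77, 146, 158.
Linear molecule, 4 cuts → 5 fragments:
  1–19 → 19 bp
  20–77 → 58 bp
  78–146 → 69 bp
  147–158 → 12 bp
  159–218 → 60 bp
Sorted largest to smallest: 69, 60, 58, 19, 12 bp.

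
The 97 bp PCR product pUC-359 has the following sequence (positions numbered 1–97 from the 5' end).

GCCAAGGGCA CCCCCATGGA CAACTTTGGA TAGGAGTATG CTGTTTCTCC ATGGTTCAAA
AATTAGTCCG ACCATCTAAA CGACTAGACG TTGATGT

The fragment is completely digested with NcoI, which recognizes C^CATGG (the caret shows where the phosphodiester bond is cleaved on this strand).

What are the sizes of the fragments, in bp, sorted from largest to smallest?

48, 35, 14 bp

NcoI sites (CCATGG) start at positions 14, 49.
NcoI cuts after the first base of each site, so after positions 14, 49.
Linear molecule, 2 cuts → 3 fragments:
  1–14 → 14 bp
  15–49 → 35 bp
  50–97 → 48 bp
Sorted largest to smallest: 48, 35, 14 bp.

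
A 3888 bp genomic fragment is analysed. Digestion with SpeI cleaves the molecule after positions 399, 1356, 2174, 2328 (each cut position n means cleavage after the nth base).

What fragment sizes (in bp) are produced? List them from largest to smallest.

1560, 957, 818, 399, 154 bp

Linear molecule, 4 cuts → 5 fragments:
  399 − 0 = 399 bp
  1356 − 399 = 957 bp
  2174 − 1356 = 818 bp
  2328 − 2174 = 154 bp
  3888 − 2328 = 1560 bp
Sorted largest to smallest: 1560, 957, 818, 399, 154 bp.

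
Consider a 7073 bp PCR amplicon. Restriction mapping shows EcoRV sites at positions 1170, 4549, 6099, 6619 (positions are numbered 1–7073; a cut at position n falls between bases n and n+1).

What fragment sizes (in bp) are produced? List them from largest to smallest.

Linear molecule, 4 cuts → 5 fragments:
  1170 − 0 = 1170 bp
  4549 − 1170 = 3379 bp
  6099 − 4549 = 1550 bp
  6619 − 6099 = 520 bp
  7073 − 6619 = 454 bp
Sorted largest to smallest: 3379, 1550, 1170, 520, 454 bp.

3379, 1550, 1170, 520, 454 bp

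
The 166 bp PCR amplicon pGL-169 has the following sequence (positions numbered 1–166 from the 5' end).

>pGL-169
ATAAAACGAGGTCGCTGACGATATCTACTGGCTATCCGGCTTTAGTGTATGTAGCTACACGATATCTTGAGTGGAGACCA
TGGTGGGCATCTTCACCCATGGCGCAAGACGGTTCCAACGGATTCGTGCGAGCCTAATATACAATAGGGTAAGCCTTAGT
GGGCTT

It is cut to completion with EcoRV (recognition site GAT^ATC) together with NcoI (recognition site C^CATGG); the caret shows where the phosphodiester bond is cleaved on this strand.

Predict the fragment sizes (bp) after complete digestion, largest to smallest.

69, 41, 22, 19, 15 bp

EcoRV sites (GATATC) start at positions 20, 61.
EcoRV cuts after base 3 of each site, so after positions 22, 63.
NcoI sites (CCATGG) start at positions 78, 97.
NcoI cuts after the first base of each site, so after positions 78, 97.
Combined cut positions: 22, 63, 78, 97.
Linear molecule, 4 cuts → 5 fragments:
  1–22 → 22 bp
  23–63 → 41 bp
  64–78 → 15 bp
  79–97 → 19 bp
  98–166 → 69 bp
Sorted largest to smallest: 69, 41, 22, 19, 15 bp.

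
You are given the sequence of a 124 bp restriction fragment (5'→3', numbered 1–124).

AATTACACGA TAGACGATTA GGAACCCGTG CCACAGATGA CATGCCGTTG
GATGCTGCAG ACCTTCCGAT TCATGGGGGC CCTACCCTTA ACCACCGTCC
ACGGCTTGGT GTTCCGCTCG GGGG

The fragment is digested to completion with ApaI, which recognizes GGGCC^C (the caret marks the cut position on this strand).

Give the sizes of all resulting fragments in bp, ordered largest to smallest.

The ApaI site (GGGCCC) starts at position 77.
ApaI cuts after base 5 of each site (before the last base), so after position 81.
Linear molecule, 1 cut → 2 fragments:
  1–81 → 81 bp
  82–124 → 43 bp
Sorted largest to smallest: 81, 43 bp.

81, 43 bp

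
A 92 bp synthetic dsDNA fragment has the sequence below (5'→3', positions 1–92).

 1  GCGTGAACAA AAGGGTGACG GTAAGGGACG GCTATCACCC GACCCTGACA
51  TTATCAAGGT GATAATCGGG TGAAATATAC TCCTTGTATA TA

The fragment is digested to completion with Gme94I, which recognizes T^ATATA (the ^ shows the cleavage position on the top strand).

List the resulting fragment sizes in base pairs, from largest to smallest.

The Gme94I site (TATATA) starts at position 87.
Gme94I cuts after the first base of each site, so after position 87.
Linear molecule, 1 cut → 2 fragments:
  1–87 → 87 bp
  88–92 → 5 bp
Sorted largest to smallest: 87, 5 bp.

87, 5 bp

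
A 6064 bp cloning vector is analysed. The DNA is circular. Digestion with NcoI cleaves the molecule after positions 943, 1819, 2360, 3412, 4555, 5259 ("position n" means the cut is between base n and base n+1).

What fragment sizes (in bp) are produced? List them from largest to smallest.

Circular molecule, 6 cuts → 6 fragments:
  1819 − 943 = 876 bp
  2360 − 1819 = 541 bp
  3412 − 2360 = 1052 bp
  4555 − 3412 = 1143 bp
  5259 − 4555 = 704 bp
  wrap: 6064 − 5259 + 943 = 1748 bp
Sorted largest to smallest: 1748, 1143, 1052, 876, 704, 541 bp.

1748, 1143, 1052, 876, 704, 541 bp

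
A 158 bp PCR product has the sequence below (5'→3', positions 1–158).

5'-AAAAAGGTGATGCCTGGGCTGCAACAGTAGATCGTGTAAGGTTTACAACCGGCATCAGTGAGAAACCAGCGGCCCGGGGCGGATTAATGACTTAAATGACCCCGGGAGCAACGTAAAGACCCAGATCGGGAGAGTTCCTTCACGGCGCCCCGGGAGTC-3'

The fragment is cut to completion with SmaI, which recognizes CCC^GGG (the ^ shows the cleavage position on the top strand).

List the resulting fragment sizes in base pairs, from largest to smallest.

SmaI sites (CCCGGG) start at positions 73, 101, 149.
SmaI cuts after base 3 of each site, so after positions 75, 103, 151.
Linear molecule, 3 cuts → 4 fragments:
  1–75 → 75 bp
  76–103 → 28 bp
  104–151 → 48 bp
  152–158 → 7 bp
Sorted largest to smallest: 75, 48, 28, 7 bp.

75, 48, 28, 7 bp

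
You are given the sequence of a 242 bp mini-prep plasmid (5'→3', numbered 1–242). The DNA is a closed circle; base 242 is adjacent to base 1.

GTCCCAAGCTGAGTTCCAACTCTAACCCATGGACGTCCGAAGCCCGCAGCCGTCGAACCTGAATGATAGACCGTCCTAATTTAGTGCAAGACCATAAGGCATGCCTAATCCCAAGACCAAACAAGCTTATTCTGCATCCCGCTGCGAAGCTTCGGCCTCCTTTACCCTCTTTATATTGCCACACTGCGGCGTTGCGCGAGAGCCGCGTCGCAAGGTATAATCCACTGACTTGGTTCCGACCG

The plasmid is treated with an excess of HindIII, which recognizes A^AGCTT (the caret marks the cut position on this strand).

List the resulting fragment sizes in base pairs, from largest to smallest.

218, 24 bp

HindIII sites (AAGCTT) start at positions 123, 147.
HindIII cuts after the first base of each site, so after positions 123, 147.
Circular molecule, 2 cuts → 2 fragments:
  124–147 → 24 bp
  148–242 then 1–123 → 95 + 123 = 218 bp
Sorted largest to smallest: 218, 24 bp.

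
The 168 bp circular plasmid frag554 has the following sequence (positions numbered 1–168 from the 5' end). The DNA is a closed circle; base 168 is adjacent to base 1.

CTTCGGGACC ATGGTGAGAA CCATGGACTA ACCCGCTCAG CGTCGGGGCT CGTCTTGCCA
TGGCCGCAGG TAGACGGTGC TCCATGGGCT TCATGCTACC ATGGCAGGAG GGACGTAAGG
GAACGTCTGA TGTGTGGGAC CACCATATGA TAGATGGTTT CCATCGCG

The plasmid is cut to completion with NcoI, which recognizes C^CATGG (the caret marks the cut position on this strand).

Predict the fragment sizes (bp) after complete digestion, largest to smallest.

NcoI sites (CCATGG) start at positions 9, 21, 58, 82, 99.
NcoI cuts after the first base of each site, so after positions 9, 21, 58, 82, 99.
Circular molecule, 5 cuts → 5 fragments:
  10–21 → 12 bp
  22–58 → 37 bp
  59–82 → 24 bp
  83–99 → 17 bp
  100–168 then 1–9 → 69 + 9 = 78 bp
Sorted largest to smallest: 78, 37, 24, 17, 12 bp.

78, 37, 24, 17, 12 bp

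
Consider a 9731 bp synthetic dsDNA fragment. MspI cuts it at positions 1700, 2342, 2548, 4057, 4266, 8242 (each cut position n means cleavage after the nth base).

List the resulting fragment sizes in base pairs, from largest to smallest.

Linear molecule, 6 cuts → 7 fragments:
  1700 − 0 = 1700 bp
  2342 − 1700 = 642 bp
  2548 − 2342 = 206 bp
  4057 − 2548 = 1509 bp
  4266 − 4057 = 209 bp
  8242 − 4266 = 3976 bp
  9731 − 8242 = 1489 bp
Sorted largest to smallest: 3976, 1700, 1509, 1489, 642, 209, 206 bp.

3976, 1700, 1509, 1489, 642, 209, 206 bp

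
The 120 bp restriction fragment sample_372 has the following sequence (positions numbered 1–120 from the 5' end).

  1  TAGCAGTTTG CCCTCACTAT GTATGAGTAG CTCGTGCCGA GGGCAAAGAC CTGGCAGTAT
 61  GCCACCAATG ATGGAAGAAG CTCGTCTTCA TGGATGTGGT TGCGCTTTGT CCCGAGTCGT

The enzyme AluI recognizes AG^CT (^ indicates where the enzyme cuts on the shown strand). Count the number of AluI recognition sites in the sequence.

AGCT occurs starting at positions 29, 79.
AluI cuts at 2 sites.

2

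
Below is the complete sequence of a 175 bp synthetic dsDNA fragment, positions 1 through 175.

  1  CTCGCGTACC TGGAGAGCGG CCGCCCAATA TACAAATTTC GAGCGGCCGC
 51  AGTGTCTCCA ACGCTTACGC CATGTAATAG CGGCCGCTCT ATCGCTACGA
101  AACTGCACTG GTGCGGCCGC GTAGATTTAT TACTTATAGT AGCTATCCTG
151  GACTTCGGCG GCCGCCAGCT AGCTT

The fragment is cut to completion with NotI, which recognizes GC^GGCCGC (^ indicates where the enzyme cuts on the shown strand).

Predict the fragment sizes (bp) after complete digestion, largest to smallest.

45, 37, 33, 26, 18, 16 bp

NotI sites (GCGGCCGC) start at positions 17, 43, 80, 113, 158.
NotI cuts after base 2 of each site, so after positions 18, 44, 81, 114, 159.
Linear molecule, 5 cuts → 6 fragments:
  1–18 → 18 bp
  19–44 → 26 bp
  45–81 → 37 bp
  82–114 → 33 bp
  115–159 → 45 bp
  160–175 → 16 bp
Sorted largest to smallest: 45, 37, 33, 26, 18, 16 bp.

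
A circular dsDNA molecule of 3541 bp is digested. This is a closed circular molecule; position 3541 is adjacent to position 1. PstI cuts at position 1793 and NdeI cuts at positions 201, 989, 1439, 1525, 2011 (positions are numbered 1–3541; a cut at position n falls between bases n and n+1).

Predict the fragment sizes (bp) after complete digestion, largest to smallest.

1731, 788, 450, 268, 218, 86 bp

Combined cut positions (sorted): 201, 989, 1439, 1525, 1793, 2011.
Circular molecule, 6 cuts → 6 fragments:
  989 − 201 = 788 bp
  1439 − 989 = 450 bp
  1525 − 1439 = 86 bp
  1793 − 1525 = 268 bp
  2011 − 1793 = 218 bp
  wrap: 3541 − 2011 + 201 = 1731 bp
Sorted largest to smallest: 1731, 788, 450, 268, 218, 86 bp.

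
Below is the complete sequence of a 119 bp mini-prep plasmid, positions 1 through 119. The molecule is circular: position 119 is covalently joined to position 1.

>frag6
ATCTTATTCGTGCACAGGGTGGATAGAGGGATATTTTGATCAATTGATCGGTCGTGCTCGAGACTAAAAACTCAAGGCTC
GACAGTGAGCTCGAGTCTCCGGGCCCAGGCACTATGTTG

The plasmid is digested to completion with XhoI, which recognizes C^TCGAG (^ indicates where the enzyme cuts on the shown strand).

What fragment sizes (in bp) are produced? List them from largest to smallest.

XhoI sites (CTCGAG) start at positions 57, 90.
XhoI cuts after the first base of each site, so after positions 57, 90.
Circular molecule, 2 cuts → 2 fragments:
  58–90 → 33 bp
  91–119 then 1–57 → 29 + 57 = 86 bp
Sorted largest to smallest: 86, 33 bp.

86, 33 bp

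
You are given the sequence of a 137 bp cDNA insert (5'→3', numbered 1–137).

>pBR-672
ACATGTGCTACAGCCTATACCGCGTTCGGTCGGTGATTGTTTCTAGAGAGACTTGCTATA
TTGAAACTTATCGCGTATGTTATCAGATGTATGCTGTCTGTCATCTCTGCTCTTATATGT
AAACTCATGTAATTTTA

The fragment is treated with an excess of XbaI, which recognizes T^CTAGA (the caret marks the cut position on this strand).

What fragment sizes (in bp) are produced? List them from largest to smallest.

95, 42 bp

The XbaI site (TCTAGA) starts at position 42.
XbaI cuts after the first base of each site, so after position 42.
Linear molecule, 1 cut → 2 fragments:
  1–42 → 42 bp
  43–137 → 95 bp
Sorted largest to smallest: 95, 42 bp.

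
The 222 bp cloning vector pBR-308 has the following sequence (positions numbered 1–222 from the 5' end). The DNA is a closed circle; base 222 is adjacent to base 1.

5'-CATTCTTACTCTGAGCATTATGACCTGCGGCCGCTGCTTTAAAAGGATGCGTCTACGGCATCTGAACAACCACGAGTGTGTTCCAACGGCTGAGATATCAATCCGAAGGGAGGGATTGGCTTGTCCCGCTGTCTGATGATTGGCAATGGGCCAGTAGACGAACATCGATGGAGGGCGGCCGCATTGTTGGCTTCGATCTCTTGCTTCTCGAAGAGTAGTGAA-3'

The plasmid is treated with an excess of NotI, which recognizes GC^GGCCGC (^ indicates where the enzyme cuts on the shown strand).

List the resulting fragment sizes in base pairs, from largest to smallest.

148, 74 bp

NotI sites (GCGGCCGC) start at positions 27, 175.
NotI cuts after base 2 of each site, so after positions 28, 176.
Circular molecule, 2 cuts → 2 fragments:
  29–176 → 148 bp
  177–222 then 1–28 → 46 + 28 = 74 bp
Sorted largest to smallest: 148, 74 bp.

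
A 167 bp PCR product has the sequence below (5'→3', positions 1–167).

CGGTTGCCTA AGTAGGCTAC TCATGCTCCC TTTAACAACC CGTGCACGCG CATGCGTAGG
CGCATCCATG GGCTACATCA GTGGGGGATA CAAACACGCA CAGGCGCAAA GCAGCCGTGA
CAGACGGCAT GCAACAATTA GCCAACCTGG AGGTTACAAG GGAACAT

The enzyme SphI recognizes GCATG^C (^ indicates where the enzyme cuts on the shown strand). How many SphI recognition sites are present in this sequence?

GCATGC occurs starting at positions 50, 127.
SphI cuts at 2 sites.

2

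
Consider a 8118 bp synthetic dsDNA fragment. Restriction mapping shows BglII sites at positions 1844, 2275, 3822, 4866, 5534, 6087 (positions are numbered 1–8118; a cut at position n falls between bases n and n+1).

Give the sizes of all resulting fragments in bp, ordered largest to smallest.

Linear molecule, 6 cuts → 7 fragments:
  1844 − 0 = 1844 bp
  2275 − 1844 = 431 bp
  3822 − 2275 = 1547 bp
  4866 − 3822 = 1044 bp
  5534 − 4866 = 668 bp
  6087 − 5534 = 553 bp
  8118 − 6087 = 2031 bp
Sorted largest to smallest: 2031, 1844, 1547, 1044, 668, 553, 431 bp.

2031, 1844, 1547, 1044, 668, 553, 431 bp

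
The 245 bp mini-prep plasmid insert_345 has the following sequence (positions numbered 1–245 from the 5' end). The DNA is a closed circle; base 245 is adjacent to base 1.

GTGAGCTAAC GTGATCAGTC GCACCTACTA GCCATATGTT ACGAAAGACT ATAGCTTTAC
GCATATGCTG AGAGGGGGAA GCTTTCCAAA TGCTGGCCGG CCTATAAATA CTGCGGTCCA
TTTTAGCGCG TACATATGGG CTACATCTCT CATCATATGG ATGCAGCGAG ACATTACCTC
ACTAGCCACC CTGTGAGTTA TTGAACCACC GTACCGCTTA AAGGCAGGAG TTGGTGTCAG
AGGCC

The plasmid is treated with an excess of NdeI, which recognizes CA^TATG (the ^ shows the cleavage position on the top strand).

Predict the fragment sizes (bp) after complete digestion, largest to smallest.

NdeI sites (CATATG) start at positions 33, 62, 133, 154.
NdeI cuts after base 2 of each site, so after positions 34, 63, 134, 155.
Circular molecule, 4 cuts → 4 fragments:
  35–63 → 29 bp
  64–134 → 71 bp
  135–155 → 21 bp
  156–245 then 1–34 → 90 + 34 = 124 bp
Sorted largest to smallest: 124, 71, 29, 21 bp.

124, 71, 29, 21 bp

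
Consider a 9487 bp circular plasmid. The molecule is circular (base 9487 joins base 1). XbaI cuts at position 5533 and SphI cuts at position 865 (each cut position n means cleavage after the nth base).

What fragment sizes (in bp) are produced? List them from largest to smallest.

4819, 4668 bp

Combined cut positions (sorted): 865, 5533.
Circular molecule, 2 cuts → 2 fragments:
  5533 − 865 = 4668 bp
  wrap: 9487 − 5533 + 865 = 4819 bp
Sorted largest to smallest: 4819, 4668 bp.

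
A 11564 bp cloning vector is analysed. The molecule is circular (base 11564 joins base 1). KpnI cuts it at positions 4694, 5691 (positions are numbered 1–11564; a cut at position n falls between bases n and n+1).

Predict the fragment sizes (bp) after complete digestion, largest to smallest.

10567, 997 bp

Circular molecule, 2 cuts → 2 fragments:
  5691 − 4694 = 997 bp
  wrap: 11564 − 5691 + 4694 = 10567 bp
Sorted largest to smallest: 10567, 997 bp.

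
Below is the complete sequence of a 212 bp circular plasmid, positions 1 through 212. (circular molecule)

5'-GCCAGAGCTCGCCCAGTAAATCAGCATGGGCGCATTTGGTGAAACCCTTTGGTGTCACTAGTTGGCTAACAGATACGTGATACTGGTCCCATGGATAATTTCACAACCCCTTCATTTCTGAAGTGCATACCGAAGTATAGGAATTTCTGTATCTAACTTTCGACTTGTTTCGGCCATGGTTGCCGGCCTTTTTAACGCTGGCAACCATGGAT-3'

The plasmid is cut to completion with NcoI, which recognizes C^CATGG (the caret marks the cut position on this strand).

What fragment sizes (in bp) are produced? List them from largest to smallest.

96, 85, 31 bp

NcoI sites (CCATGG) start at positions 89, 174, 205.
NcoI cuts after the first base of each site, so after positions 89, 174, 205.
Circular molecule, 3 cuts → 3 fragments:
  90–174 → 85 bp
  175–205 → 31 bp
  206–212 then 1–89 → 7 + 89 = 96 bp
Sorted largest to smallest: 96, 85, 31 bp.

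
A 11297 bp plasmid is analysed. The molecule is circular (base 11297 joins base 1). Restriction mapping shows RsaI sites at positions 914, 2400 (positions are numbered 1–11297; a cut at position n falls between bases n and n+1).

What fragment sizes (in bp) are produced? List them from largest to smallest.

9811, 1486 bp

Circular molecule, 2 cuts → 2 fragments:
  2400 − 914 = 1486 bp
  wrap: 11297 − 2400 + 914 = 9811 bp
Sorted largest to smallest: 9811, 1486 bp.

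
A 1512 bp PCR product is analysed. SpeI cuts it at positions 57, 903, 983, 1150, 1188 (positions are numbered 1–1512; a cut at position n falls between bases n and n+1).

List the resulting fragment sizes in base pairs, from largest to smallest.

Linear molecule, 5 cuts → 6 fragments:
  57 − 0 = 57 bp
  903 − 57 = 846 bp
  983 − 903 = 80 bp
  1150 − 983 = 167 bp
  1188 − 1150 = 38 bp
  1512 − 1188 = 324 bp
Sorted largest to smallest: 846, 324, 167, 80, 57, 38 bp.

846, 324, 167, 80, 57, 38 bp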